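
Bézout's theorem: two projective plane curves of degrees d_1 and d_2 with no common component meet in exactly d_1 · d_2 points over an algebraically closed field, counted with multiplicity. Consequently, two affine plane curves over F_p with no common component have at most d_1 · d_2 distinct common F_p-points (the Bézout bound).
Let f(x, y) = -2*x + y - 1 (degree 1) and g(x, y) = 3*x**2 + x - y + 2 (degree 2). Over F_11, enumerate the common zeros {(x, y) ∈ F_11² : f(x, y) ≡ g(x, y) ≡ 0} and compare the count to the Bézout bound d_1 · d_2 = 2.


Common zeros: {(2, 5)}; count = 1; Bézout bound = 2.

deg(f) = 1, deg(g) = 2, so Bézout bound = 2.
Scan x ∈ F_11. For each x, list the y ∈ F_11 with f(x, y) ≡ 0 and those with g(x, y) ≡ 0 (mod 11); the common zeros in that column are the intersection.
  x = 0: f ≡ 0 at y ∈ {1}; g ≡ 0 at y ∈ {2}; common: ∅.
  x = 1: f ≡ 0 at y ∈ {3}; g ≡ 0 at y ∈ {6}; common: ∅.
  x = 2: f ≡ 0 at y ∈ {5}; g ≡ 0 at y ∈ {5}; common: {5}.
  x = 3: f ≡ 0 at y ∈ {7}; g ≡ 0 at y ∈ {10}; common: ∅.
  x = 4: f ≡ 0 at y ∈ {9}; g ≡ 0 at y ∈ {10}; common: ∅.
  x = 5: f ≡ 0 at y ∈ {0}; g ≡ 0 at y ∈ {5}; common: ∅.
  x = 6: f ≡ 0 at y ∈ {2}; g ≡ 0 at y ∈ {6}; common: ∅.
  x = 7: f ≡ 0 at y ∈ {4}; g ≡ 0 at y ∈ {2}; common: ∅.
  x = 8: f ≡ 0 at y ∈ {6}; g ≡ 0 at y ∈ {4}; common: ∅.
  x = 9: f ≡ 0 at y ∈ {8}; g ≡ 0 at y ∈ {1}; common: ∅.
  x = 10: f ≡ 0 at y ∈ {10}; g ≡ 0 at y ∈ {4}; common: ∅.
Collecting: common zeros = {(2, 5)}, so the count is 1.
Comparison with the Bézout bound: 1 ≤ 2 = deg(f)·deg(g), as expected for curves with no common component (the affine F_11-count falls short of the bound because intersections may lie at infinity, over extension fields, or carry multiplicity).


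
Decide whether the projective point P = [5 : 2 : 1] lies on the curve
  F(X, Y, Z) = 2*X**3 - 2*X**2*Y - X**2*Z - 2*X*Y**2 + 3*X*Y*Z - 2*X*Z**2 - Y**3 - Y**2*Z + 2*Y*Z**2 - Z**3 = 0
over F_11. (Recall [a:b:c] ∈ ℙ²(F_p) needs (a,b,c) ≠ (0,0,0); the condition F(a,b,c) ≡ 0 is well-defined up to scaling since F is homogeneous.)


F(5,2,1) ≡ 8 (mod 11); P is NOT on the curve.

Evaluate F(5, 2, 1) term-by-term (mod 11).
  2*X**3 ↦ 2·125·1·1 = 250
  -2*X**2*Y ↦ -2·25·2·1 = -100
  -X**2*Z ↦ -1·25·1·1 = -25
  -2*X*Y**2 ↦ -2·5·4·1 = -40
  3*X*Y*Z ↦ 3·5·2·1 = 30
  -2*X*Z**2 ↦ -2·5·1·1 = -10
  -Y**3 ↦ -1·1·8·1 = -8
  -Y**2*Z ↦ -1·1·4·1 = -4
  2*Y*Z**2 ↦ 2·1·2·1 = 4
  -Z**3 ↦ -1·1·1·1 = -1
Sum: F(5, 2, 1) = (250) + (-100) + (-25) + (-40) + (30) + (-10) + (-8) + (-4) + (4) + (-1) = 96.
Reducing mod 11: 96 ≡ 8 (mod 11).
Since F(a, b, c) ≡ 8 ≠ 0 (mod 11), P does NOT lie on the curve.


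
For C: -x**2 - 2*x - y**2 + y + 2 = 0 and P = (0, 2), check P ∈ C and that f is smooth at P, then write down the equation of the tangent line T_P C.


Tangent line at P: -2*x - 3*y + 6 = 0.

Step 1: f(0, 2) = 0, so P lies on C.
Step 2: partial derivatives
  f_x(x, y) = -2*x - 2, f_y(x, y) = 1 - 2*y.
  f_x(P) = -2, f_y(P) = -3 (gradient nonzero, so P is smooth).
Step 3: tangent line at P: -2·(x − 0) + -3·(y − 2) = 0.
Expanding: -2*x - 3*y + 6 = 0.


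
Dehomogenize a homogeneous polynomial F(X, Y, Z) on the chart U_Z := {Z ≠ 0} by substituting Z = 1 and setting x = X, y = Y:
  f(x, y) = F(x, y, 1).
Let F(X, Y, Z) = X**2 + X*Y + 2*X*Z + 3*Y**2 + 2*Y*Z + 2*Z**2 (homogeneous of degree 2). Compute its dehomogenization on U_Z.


f(x, y) = x**2 + x*y + 2*x + 3*y**2 + 2*y + 2

On U_Z we set Z = 1. Each monomial c·X^i·Y^j·Z^k in F becomes c·x^i·y^j·1^k = c·x^i·y^j.
Substituting Z = 1: F(X, Y, 1) = x**2 + x*y + 2*x + 3*y**2 + 2*y + 2.
Note: deg(f) ≤ deg(F) = 2; strict inequality happens when F is divisible by Z (lost terms).


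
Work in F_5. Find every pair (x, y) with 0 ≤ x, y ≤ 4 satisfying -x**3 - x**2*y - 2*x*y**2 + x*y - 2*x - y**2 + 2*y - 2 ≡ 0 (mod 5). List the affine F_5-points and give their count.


Affine F_5-points: {(0, 3), (0, 4), (1, 0), (1, 4), (3, 0), (3, 3), (4, 2), (4, 3)}; count = 8.

For each of the 25 pairs (x, y) ∈ F_5², evaluate f(x, y) mod 5. Record the zeros.
  x = 0: [0↦3, 1↦4, 2↦3, 3↦0, 4↦0]  zeros at y ∈ {3, 4}
  x = 1: [0↦0, 1↦4, 2↦2, 3↦4, 4↦0]  zeros at y ∈ {0, 4}
  x = 2: [0↦1, 1↦1, 2↦1, 3↦1, 4↦1]  zeros at y ∈ ∅
  x = 3: [0↦0, 1↦4, 2↦4, 3↦0, 4↦2]  zeros at y ∈ {0, 3}
  x = 4: [0↦1, 1↦2, 2↦0, 3↦0, 4↦2]  zeros at y ∈ {2, 3}
Collecting zeros: affine points = {(0, 3), (0, 4), (1, 0), (1, 4), (3, 0), (3, 3), (4, 2), (4, 3)}.
Total count |C(F_5)_aff| = 8.


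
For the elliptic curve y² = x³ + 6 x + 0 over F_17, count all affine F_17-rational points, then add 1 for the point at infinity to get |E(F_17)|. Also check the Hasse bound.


Affine points = {(0, 0), (5, 6), (5, 11), (8, 4), (8, 13), (9, 1), (9, 16), (12, 7), (12, 10)}; affine count = 9; |E(F_17)| = 10.

Discriminant check: Δ ∝ 4a³ + 27b² = 4·6³ + 27·0² = 4·216 + 27·0 ≡ 14 (mod 17). Nonzero ⇒ E is nonsingular.
For each x ∈ F_17, compute rhs = x³ + 6·x + 0 mod 17, then count y ∈ F_17 with y² ≡ rhs.
  x = 0: rhs = 0, matching y values: 0 (1 points).
  x = 1: rhs = 7, matching y values: none (0 points).
  x = 2: rhs = 3, matching y values: none (0 points).
  x = 3: rhs = 11, matching y values: none (0 points).
  x = 4: rhs = 3, matching y values: none (0 points).
  x = 5: rhs = 2, matching y values: 6, 11 (2 points).
  x = 6: rhs = 14, matching y values: none (0 points).
  x = 7: rhs = 11, matching y values: none (0 points).
  x = 8: rhs = 16, matching y values: 4, 13 (2 points).
  x = 9: rhs = 1, matching y values: 1, 16 (2 points).
  x = 10: rhs = 6, matching y values: none (0 points).
  x = 11: rhs = 3, matching y values: none (0 points).
  x = 12: rhs = 15, matching y values: 7, 10 (2 points).
  x = 13: rhs = 14, matching y values: none (0 points).
  x = 14: rhs = 6, matching y values: none (0 points).
  x = 15: rhs = 14, matching y values: none (0 points).
  x = 16: rhs = 10, matching y values: none (0 points).
Total affine count: 9.
Full point count |E(F_17)| = 9 + 1 = 10.
Hasse bound: |10 − (17+1)| = |-8| = 8 ≤ 2√17 ≈ 8.2462 ✓.


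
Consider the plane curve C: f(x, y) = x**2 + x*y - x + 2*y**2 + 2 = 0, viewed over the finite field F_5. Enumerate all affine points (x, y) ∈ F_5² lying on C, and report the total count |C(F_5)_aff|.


Affine F_5-points: {(0, 2), (0, 3), (1, 1), (3, 3), (4, 1), (4, 2)}; count = 6.

For each of the 25 pairs (x, y) ∈ F_5², evaluate f(x, y) mod 5. Record the zeros.
  x = 0: [0↦2, 1↦4, 2↦0, 3↦0, 4↦4]  zeros at y ∈ {2, 3}
  x = 1: [0↦2, 1↦0, 2↦2, 3↦3, 4↦3]  zeros at y ∈ {1}
  x = 2: [0↦4, 1↦3, 2↦1, 3↦3, 4↦4]  zeros at y ∈ ∅
  x = 3: [0↦3, 1↦3, 2↦2, 3↦0, 4↦2]  zeros at y ∈ {3}
  x = 4: [0↦4, 1↦0, 2↦0, 3↦4, 4↦2]  zeros at y ∈ {1, 2}
Collecting zeros: affine points = {(0, 2), (0, 3), (1, 1), (3, 3), (4, 1), (4, 2)}.
Total count |C(F_5)_aff| = 6.


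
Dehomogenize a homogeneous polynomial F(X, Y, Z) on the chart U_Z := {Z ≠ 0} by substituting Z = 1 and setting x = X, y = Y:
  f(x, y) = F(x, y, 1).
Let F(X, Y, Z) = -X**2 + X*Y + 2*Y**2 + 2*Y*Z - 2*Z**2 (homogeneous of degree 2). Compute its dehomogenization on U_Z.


f(x, y) = -x**2 + x*y + 2*y**2 + 2*y - 2

On U_Z we set Z = 1. Each monomial c·X^i·Y^j·Z^k in F becomes c·x^i·y^j·1^k = c·x^i·y^j.
Substituting Z = 1: F(X, Y, 1) = -x**2 + x*y + 2*y**2 + 2*y - 2.
Note: deg(f) ≤ deg(F) = 2; strict inequality happens when F is divisible by Z (lost terms).


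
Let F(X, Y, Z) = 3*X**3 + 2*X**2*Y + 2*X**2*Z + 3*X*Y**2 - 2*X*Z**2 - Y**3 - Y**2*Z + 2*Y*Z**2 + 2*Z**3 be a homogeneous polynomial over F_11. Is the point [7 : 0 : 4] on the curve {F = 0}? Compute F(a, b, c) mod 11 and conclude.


F(7,0,4) ≡ 5 (mod 11); P is NOT on the curve.

Evaluate F(7, 0, 4) term-by-term (mod 11).
  3*X**3 ↦ 3·343·1·1 = 1029
  2*X**2*Y ↦ 2·49·0·1 = 0
  2*X**2*Z ↦ 2·49·1·4 = 392
  3*X*Y**2 ↦ 3·7·0·1 = 0
  -2*X*Z**2 ↦ -2·7·1·16 = -224
  -Y**3 ↦ -1·1·0·1 = 0
  -Y**2*Z ↦ -1·1·0·4 = 0
  2*Y*Z**2 ↦ 2·1·0·16 = 0
  2*Z**3 ↦ 2·1·1·64 = 128
Sum: F(7, 0, 4) = (1029) + (0) + (392) + (0) + (-224) + (0) + (0) + (0) + (128) = 1325.
Reducing mod 11: 1325 ≡ 5 (mod 11).
Since F(a, b, c) ≡ 5 ≠ 0 (mod 11), P does NOT lie on the curve.


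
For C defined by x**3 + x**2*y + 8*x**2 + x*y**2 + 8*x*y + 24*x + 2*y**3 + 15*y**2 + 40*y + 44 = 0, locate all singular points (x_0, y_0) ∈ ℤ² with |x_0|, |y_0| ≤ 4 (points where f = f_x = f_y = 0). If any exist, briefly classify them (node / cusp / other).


Singular points: {(-2, -2)}; classification: cusp.

Compute partial derivatives:
  f_x = 3*x**2 + 2*x*y + 16*x + y**2 + 8*y + 24.
  f_y = x**2 + 2*x*y + 8*x + 6*y**2 + 30*y + 40.
Scan x_0 ∈ {−4, ..., 4}. For each x_0, f_y(x_0, y) is a polynomial in y; find its integer roots y ∈ {−4, ..., 4}, then test f_x and f at those candidates.
  x = -4: f_y(-4, y) = 6*y**2 + 22*y + 24; no integer root y with |y| ≤ 4.
  x = -3: f_y(-3, y) = 6*y**2 + 24*y + 25; no integer root y with |y| ≤ 4.
  x = -2: f_y(-2, y) = 6*y**2 + 26*y + 28; vanishes at y ∈ {-2}. (-2, -2): f_x = 0, f = 0 — SINGULAR.
  x = -1: f_y(-1, y) = 6*y**2 + 28*y + 33; no integer root y with |y| ≤ 4.
  x = 0: f_y(0, y) = 6*y**2 + 30*y + 40; no integer root y with |y| ≤ 4.
  x = 1: f_y(1, y) = 6*y**2 + 32*y + 49; no integer root y with |y| ≤ 4.
  x = 2: f_y(2, y) = 6*y**2 + 34*y + 60; no integer root y with |y| ≤ 4.
  x = 3: f_y(3, y) = 6*y**2 + 36*y + 73; no integer root y with |y| ≤ 4.
  x = 4: f_y(4, y) = 6*y**2 + 38*y + 88; no integer root y with |y| ≤ 4.
Only singular point on the grid: (-2, -2).
Classify: substitute x = -2 + u, y = -2 + v and expand: f = u**3 + u**2*v + u*v**2 + 2*v**3 + v**2.
No constant or linear terms (consistent with a singular point). Quadratic part: v**2. Cubic part: u**3 + u**2*v + u*v**2 + 2*v**3.
The quadratic part v**2 is a perfect square, so there is a single (double) tangent line v = 0, i.e. y = -2. Restricting the cubic part to that line (v = 0) leaves u**3 ≠ 0, so f is not divisible by v and the branch is v² ≈ -u**3 to lowest order — this is a cusp.
Classification: cusp.


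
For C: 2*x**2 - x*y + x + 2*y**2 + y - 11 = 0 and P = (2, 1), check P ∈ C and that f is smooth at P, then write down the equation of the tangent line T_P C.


Tangent line at P: 8*x + 3*y - 19 = 0.

Step 1: f(2, 1) = 0, so P lies on C.
Step 2: partial derivatives
  f_x(x, y) = 4*x - y + 1, f_y(x, y) = -x + 4*y + 1.
  f_x(P) = 8, f_y(P) = 3 (gradient nonzero, so P is smooth).
Step 3: tangent line at P: 8·(x − 2) + 3·(y − 1) = 0.
Expanding: 8*x + 3*y - 19 = 0.


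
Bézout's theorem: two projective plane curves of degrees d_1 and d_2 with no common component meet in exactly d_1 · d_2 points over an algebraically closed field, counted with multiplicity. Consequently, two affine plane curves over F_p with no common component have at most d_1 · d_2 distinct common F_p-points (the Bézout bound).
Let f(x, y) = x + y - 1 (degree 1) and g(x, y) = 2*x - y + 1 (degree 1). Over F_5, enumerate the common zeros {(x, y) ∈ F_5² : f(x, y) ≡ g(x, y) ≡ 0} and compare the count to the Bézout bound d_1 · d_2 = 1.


Common zeros: {(0, 1)}; count = 1; Bézout bound = 1.

deg(f) = 1, deg(g) = 1, so Bézout bound = 1.
Scan x ∈ F_5. For each x, list the y ∈ F_5 with f(x, y) ≡ 0 and those with g(x, y) ≡ 0 (mod 5); the common zeros in that column are the intersection.
  x = 0: f ≡ 0 at y ∈ {1}; g ≡ 0 at y ∈ {1}; common: {1}.
  x = 1: f ≡ 0 at y ∈ {0}; g ≡ 0 at y ∈ {3}; common: ∅.
  x = 2: f ≡ 0 at y ∈ {4}; g ≡ 0 at y ∈ {0}; common: ∅.
  x = 3: f ≡ 0 at y ∈ {3}; g ≡ 0 at y ∈ {2}; common: ∅.
  x = 4: f ≡ 0 at y ∈ {2}; g ≡ 0 at y ∈ {4}; common: ∅.
Collecting: common zeros = {(0, 1)}, so the count is 1.
Comparison with the Bézout bound: 1 ≤ 1 = deg(f)·deg(g), as expected for curves with no common component (the bound is attained).


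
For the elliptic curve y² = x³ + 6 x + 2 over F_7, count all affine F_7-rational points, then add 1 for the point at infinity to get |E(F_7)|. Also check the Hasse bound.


Affine points = {(0, 3), (0, 4), (1, 3), (1, 4), (2, 1), (2, 6), (6, 3), (6, 4)}; affine count = 8; |E(F_7)| = 9.

Discriminant check: Δ ∝ 4a³ + 27b² = 4·6³ + 27·2² = 4·216 + 27·4 ≡ 6 (mod 7). Nonzero ⇒ E is nonsingular.
For each x ∈ F_7, compute rhs = x³ + 6·x + 2 mod 7, then count y ∈ F_7 with y² ≡ rhs.
  x = 0: rhs = 2, matching y values: 3, 4 (2 points).
  x = 1: rhs = 2, matching y values: 3, 4 (2 points).
  x = 2: rhs = 1, matching y values: 1, 6 (2 points).
  x = 3: rhs = 5, matching y values: none (0 points).
  x = 4: rhs = 6, matching y values: none (0 points).
  x = 5: rhs = 3, matching y values: none (0 points).
  x = 6: rhs = 2, matching y values: 3, 4 (2 points).
Total affine count: 8.
Full point count |E(F_7)| = 8 + 1 = 9.
Hasse bound: |9 − (7+1)| = |1| = 1 ≤ 2√7 ≈ 5.2915 ✓.


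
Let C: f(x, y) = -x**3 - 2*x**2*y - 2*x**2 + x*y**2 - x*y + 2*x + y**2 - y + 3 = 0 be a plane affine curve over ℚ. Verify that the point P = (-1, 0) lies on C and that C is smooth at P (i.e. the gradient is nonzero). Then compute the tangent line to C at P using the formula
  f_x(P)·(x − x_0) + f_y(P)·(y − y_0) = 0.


Tangent line at P: 3*x - 2*y + 3 = 0.

Step 1: f(-1, 0) = 0, so P lies on C.
Step 2: partial derivatives
  f_x(x, y) = -3*x**2 - 4*x*y - 4*x + y**2 - y + 2, f_y(x, y) = -2*x**2 + 2*x*y - x + 2*y - 1.
  f_x(P) = 3, f_y(P) = -2 (gradient nonzero, so P is smooth).
Step 3: tangent line at P: 3·(x − -1) + -2·(y − 0) = 0.
Expanding: 3*x - 2*y + 3 = 0.


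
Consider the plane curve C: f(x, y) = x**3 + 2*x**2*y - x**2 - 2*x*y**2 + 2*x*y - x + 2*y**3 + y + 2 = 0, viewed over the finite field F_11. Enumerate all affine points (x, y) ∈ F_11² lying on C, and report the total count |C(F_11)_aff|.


Affine F_11-points: {(0, 6), (0, 8), (1, 9), (3, 5), (4, 7), (6, 0), (6, 7), (6, 10), (9, 10), (10, 4), (10, 7), (10, 10)}; count = 12.

For each of the 121 pairs (x, y) ∈ F_11², evaluate f(x, y) mod 11. Record the zeros.
  x = 0: [0↦2, 1↦5, 2↦9, 3↦4, 4↦2, 5↦4, 6↦0, 7↦2, 8↦0, 9↦6, 10↦10]  zeros at y ∈ {6, 8}
  x = 1: [0↦1, 1↦6, 2↦8, 3↦8, 4↦7, 5↦6, 6↦6, 7↦8, 8↦2, 9↦0, 10↦3]  zeros at y ∈ {9}
  x = 2: [0↦4, 1↦4, 2↦8, 3↦6, 4↦10, 5↦10, 6↦7, 7↦2, 8↦7, 9↦1, 10↦7]  zeros at y ∈ ∅
  x = 3: [0↦6, 1↦5, 2↦4, 3↦4, 4↦6, 5↦0, 6↦9, 7↦1, 8↦10, 9↦4, 10↦6]  zeros at y ∈ {5}
  x = 4: [0↦2, 1↦4, 2↦2, 3↦8, 4↦1, 5↦4, 6↦7, 7↦0, 8↦6, 9↦4, 10↦6]  zeros at y ∈ {7}
  x = 5: [0↦9, 1↦7, 2↦8, 3↦2, 4↦1, 5↦6, 6↦7, 7↦5, 8↦1, 9↦7, 10↦2]  zeros at y ∈ ∅
  x = 6: [0↦0, 1↦9, 2↦6, 3↦3, 4↦1, 5↦1, 6↦4, 7↦0, 8↦1, 9↦8, 10↦0]  zeros at y ∈ {0, 7, 10}
  x = 7: [0↦3, 1↦5, 2↦2, 3↦6, 4↦7, 5↦6, 6↦4, 7↦2, 8↦1, 9↦2, 10↦6]  zeros at y ∈ ∅
  x = 8: [0↦2, 1↦1, 2↦2, 3↦6, 4↦3, 5↦5, 6↦2, 7↦6, 8↦7, 9↦6, 10↦4]  zeros at y ∈ ∅
  x = 9: [0↦3, 1↦3, 2↦1, 3↦9, 4↦6, 5↦4, 6↦4, 7↦7, 8↦3, 9↦4, 10↦0]  zeros at y ∈ {10}
  x = 10: [0↦1, 1↦6, 2↦5, 3↦10, 4↦0, 5↦9, 6↦5, 7↦0, 8↦6, 9↦2, 10↦0]  zeros at y ∈ {4, 7, 10}
Collecting zeros: affine points = {(0, 6), (0, 8), (1, 9), (3, 5), (4, 7), (6, 0), (6, 7), (6, 10), (9, 10), (10, 4), (10, 7), (10, 10)}.
Total count |C(F_11)_aff| = 12.


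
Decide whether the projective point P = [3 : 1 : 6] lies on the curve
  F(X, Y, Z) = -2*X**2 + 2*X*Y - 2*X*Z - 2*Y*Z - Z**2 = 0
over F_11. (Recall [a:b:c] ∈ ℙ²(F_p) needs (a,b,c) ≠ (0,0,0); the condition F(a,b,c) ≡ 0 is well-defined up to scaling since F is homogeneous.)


F(3,1,6) ≡ 3 (mod 11); P is NOT on the curve.

Evaluate F(3, 1, 6) term-by-term (mod 11).
  -2*X**2 ↦ -2·9·1·1 = -18
  2*X*Y ↦ 2·3·1·1 = 6
  -2*X*Z ↦ -2·3·1·6 = -36
  -2*Y*Z ↦ -2·1·1·6 = -12
  -Z**2 ↦ -1·1·1·36 = -36
Sum: F(3, 1, 6) = (-18) + (6) + (-36) + (-12) + (-36) = -96.
Reducing mod 11: -96 ≡ 3 (mod 11).
Since F(a, b, c) ≡ 3 ≠ 0 (mod 11), P does NOT lie on the curve.


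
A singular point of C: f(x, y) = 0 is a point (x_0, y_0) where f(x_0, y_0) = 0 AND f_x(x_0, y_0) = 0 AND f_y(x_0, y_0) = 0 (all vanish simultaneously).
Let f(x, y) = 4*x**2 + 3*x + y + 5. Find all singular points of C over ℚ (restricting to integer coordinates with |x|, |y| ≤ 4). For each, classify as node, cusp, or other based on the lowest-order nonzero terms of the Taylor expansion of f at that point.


No singular points in the scanned grid; C is smooth there.

Compute partial derivatives:
  f_x = 8*x + 3.
  f_y = 1.
f_y = 1 is a nonzero constant, so f_y never vanishes: no point (x, y) can satisfy f = f_x = f_y = 0. In particular no (x, y) ∈ {−4, ..., 4}² is singular; the curve is smooth.


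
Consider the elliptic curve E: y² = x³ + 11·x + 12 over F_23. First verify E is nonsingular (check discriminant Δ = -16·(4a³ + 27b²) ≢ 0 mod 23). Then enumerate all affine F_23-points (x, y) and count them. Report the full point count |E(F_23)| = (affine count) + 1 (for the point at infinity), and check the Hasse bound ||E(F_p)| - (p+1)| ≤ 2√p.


Affine points = {(0, 9), (0, 14), (1, 1), (1, 22), (3, 7), (3, 16), (5, 10), (5, 13), (6, 8), (6, 15), (7, 8), (7, 15), (9, 9), (9, 14), (10, 8), (10, 15), (12, 3), (12, 20), (13, 11), (13, 12), (14, 9), (14, 14), (16, 11), (16, 12), (17, 11), (17, 12), (18, 4), (18, 19), (22, 0)}; affine count = 29; |E(F_23)| = 30.

Discriminant check: Δ ∝ 4a³ + 27b² = 4·11³ + 27·12² = 4·1331 + 27·144 ≡ 12 (mod 23). Nonzero ⇒ E is nonsingular.
For each x ∈ F_23, compute rhs = x³ + 11·x + 12 mod 23, then count y ∈ F_23 with y² ≡ rhs.
  x = 0: rhs = 12, matching y values: 9, 14 (2 points).
  x = 1: rhs = 1, matching y values: 1, 22 (2 points).
  x = 2: rhs = 19, matching y values: none (0 points).
  x = 3: rhs = 3, matching y values: 7, 16 (2 points).
  x = 4: rhs = 5, matching y values: none (0 points).
  x = 5: rhs = 8, matching y values: 10, 13 (2 points).
  x = 6: rhs = 18, matching y values: 8, 15 (2 points).
  x = 7: rhs = 18, matching y values: 8, 15 (2 points).
  x = 8: rhs = 14, matching y values: none (0 points).
  x = 9: rhs = 12, matching y values: 9, 14 (2 points).
  x = 10: rhs = 18, matching y values: 8, 15 (2 points).
  x = 11: rhs = 15, matching y values: none (0 points).
  x = 12: rhs = 9, matching y values: 3, 20 (2 points).
  x = 13: rhs = 6, matching y values: 11, 12 (2 points).
  x = 14: rhs = 12, matching y values: 9, 14 (2 points).
  x = 15: rhs = 10, matching y values: none (0 points).
  x = 16: rhs = 6, matching y values: 11, 12 (2 points).
  x = 17: rhs = 6, matching y values: 11, 12 (2 points).
  x = 18: rhs = 16, matching y values: 4, 19 (2 points).
  x = 19: rhs = 19, matching y values: none (0 points).
  x = 20: rhs = 21, matching y values: none (0 points).
  x = 21: rhs = 5, matching y values: none (0 points).
  x = 22: rhs = 0, matching y values: 0 (1 points).
Total affine count: 29.
Full point count |E(F_23)| = 29 + 1 = 30.
Hasse bound: |30 − (23+1)| = |6| = 6 ≤ 2√23 ≈ 9.5917 ✓.


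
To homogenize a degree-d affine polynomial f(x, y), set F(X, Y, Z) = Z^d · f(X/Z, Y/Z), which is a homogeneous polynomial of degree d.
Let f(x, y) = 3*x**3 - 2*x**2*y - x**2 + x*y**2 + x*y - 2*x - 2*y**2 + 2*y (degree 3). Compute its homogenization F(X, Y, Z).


F(X, Y, Z) = 3*X**3 - 2*X**2*Y - X**2*Z + X*Y**2 + X*Y*Z - 2*X*Z**2 - 2*Y**2*Z + 2*Y*Z**2

deg(f) = 3.
Substitute x = X/Z, y = Y/Z into f, then multiply by Z^3.
  monomial 3·x^3·y^0 ↦ 3·X^3·Y^0·Z^0.
  monomial -2·x^2·y^1 ↦ -2·X^2·Y^1·Z^0.
  monomial -1·x^2·y^0 ↦ -1·X^2·Y^0·Z^1.
  monomial 1·x^1·y^2 ↦ 1·X^1·Y^2·Z^0.
  monomial 1·x^1·y^1 ↦ 1·X^1·Y^1·Z^1.
  monomial -2·x^1·y^0 ↦ -2·X^1·Y^0·Z^2.
  monomial -2·x^0·y^2 ↦ -2·X^0·Y^2·Z^1.
  monomial 2·x^0·y^1 ↦ 2·X^0·Y^1·Z^2.
Collecting: F(X, Y, Z) = 3*X**3 - 2*X**2*Y - X**2*Z + X*Y**2 + X*Y*Z - 2*X*Z**2 - 2*Y**2*Z + 2*Y*Z**2.


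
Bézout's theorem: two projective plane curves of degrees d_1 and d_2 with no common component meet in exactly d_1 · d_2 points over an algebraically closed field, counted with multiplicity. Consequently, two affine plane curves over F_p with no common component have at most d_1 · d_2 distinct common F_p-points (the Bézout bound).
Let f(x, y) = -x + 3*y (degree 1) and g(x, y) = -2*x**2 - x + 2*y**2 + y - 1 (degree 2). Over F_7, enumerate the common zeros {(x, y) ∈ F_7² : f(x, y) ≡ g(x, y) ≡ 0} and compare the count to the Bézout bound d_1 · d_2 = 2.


Common zeros: ∅; count = 0; Bézout bound = 2.

deg(f) = 1, deg(g) = 2, so Bézout bound = 2.
Scan x ∈ F_7. For each x, list the y ∈ F_7 with f(x, y) ≡ 0 and those with g(x, y) ≡ 0 (mod 7); the common zeros in that column are the intersection.
  x = 0: f ≡ 0 at y ∈ {0}; g ≡ 0 at y ∈ {4, 6}; common: ∅.
  x = 1: f ≡ 0 at y ∈ {5}; g ≡ 0 at y ∈ ∅; common: ∅.
  x = 2: f ≡ 0 at y ∈ {3}; g ≡ 0 at y ∈ ∅; common: ∅.
  x = 3: f ≡ 0 at y ∈ {1}; g ≡ 0 at y ∈ {4, 6}; common: ∅.
  x = 4: f ≡ 0 at y ∈ {6}; g ≡ 0 at y ∈ ∅; common: ∅.
  x = 5: f ≡ 0 at y ∈ {4}; g ≡ 0 at y ∈ {0, 3}; common: ∅.
  x = 6: f ≡ 0 at y ∈ {2}; g ≡ 0 at y ∈ ∅; common: ∅.
Collecting: common zeros = ∅, so the count is 0.
Comparison with the Bézout bound: 0 ≤ 2 = deg(f)·deg(g), as expected for curves with no common component (the affine F_7-count falls short of the bound because intersections may lie at infinity, over extension fields, or carry multiplicity).


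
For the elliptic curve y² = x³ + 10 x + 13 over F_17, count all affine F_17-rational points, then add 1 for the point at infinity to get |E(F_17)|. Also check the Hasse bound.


Affine points = {(0, 8), (0, 9), (3, 6), (3, 11), (4, 7), (4, 10), (5, 1), (5, 16), (6, 0), (7, 1), (7, 16), (9, 4), (9, 13), (10, 5), (10, 12), (11, 3), (11, 14), (12, 5), (12, 12), (15, 6), (15, 11), (16, 6), (16, 11)}; affine count = 23; |E(F_17)| = 24.

Discriminant check: Δ ∝ 4a³ + 27b² = 4·10³ + 27·13² = 4·1000 + 27·169 ≡ 12 (mod 17). Nonzero ⇒ E is nonsingular.
For each x ∈ F_17, compute rhs = x³ + 10·x + 13 mod 17, then count y ∈ F_17 with y² ≡ rhs.
  x = 0: rhs = 13, matching y values: 8, 9 (2 points).
  x = 1: rhs = 7, matching y values: none (0 points).
  x = 2: rhs = 7, matching y values: none (0 points).
  x = 3: rhs = 2, matching y values: 6, 11 (2 points).
  x = 4: rhs = 15, matching y values: 7, 10 (2 points).
  x = 5: rhs = 1, matching y values: 1, 16 (2 points).
  x = 6: rhs = 0, matching y values: 0 (1 points).
  x = 7: rhs = 1, matching y values: 1, 16 (2 points).
  x = 8: rhs = 10, matching y values: none (0 points).
  x = 9: rhs = 16, matching y values: 4, 13 (2 points).
  x = 10: rhs = 8, matching y values: 5, 12 (2 points).
  x = 11: rhs = 9, matching y values: 3, 14 (2 points).
  x = 12: rhs = 8, matching y values: 5, 12 (2 points).
  x = 13: rhs = 11, matching y values: none (0 points).
  x = 14: rhs = 7, matching y values: none (0 points).
  x = 15: rhs = 2, matching y values: 6, 11 (2 points).
  x = 16: rhs = 2, matching y values: 6, 11 (2 points).
Total affine count: 23.
Full point count |E(F_17)| = 23 + 1 = 24.
Hasse bound: |24 − (17+1)| = |6| = 6 ≤ 2√17 ≈ 8.2462 ✓.


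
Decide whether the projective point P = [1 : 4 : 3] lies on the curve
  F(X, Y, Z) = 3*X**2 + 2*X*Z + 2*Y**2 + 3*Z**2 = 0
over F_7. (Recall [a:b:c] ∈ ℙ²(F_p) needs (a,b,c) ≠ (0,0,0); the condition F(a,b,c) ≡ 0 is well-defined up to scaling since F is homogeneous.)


F(1,4,3) ≡ 5 (mod 7); P is NOT on the curve.

Evaluate F(1, 4, 3) term-by-term (mod 7).
  3*X**2 ↦ 3·1·1·1 = 3
  2*X*Z ↦ 2·1·1·3 = 6
  2*Y**2 ↦ 2·1·16·1 = 32
  3*Z**2 ↦ 3·1·1·9 = 27
Sum: F(1, 4, 3) = (3) + (6) + (32) + (27) = 68.
Reducing mod 7: 68 ≡ 5 (mod 7).
Since F(a, b, c) ≡ 5 ≠ 0 (mod 7), P does NOT lie on the curve.


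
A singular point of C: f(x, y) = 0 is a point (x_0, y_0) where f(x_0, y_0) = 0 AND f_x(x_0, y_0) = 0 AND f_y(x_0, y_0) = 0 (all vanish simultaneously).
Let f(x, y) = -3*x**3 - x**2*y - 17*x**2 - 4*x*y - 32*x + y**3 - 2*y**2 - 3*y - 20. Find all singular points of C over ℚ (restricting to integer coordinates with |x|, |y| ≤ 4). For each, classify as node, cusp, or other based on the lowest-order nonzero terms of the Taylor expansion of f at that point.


Singular points: {(-2, 1)}; classification: cusp.

Compute partial derivatives:
  f_x = -9*x**2 - 2*x*y - 34*x - 4*y - 32.
  f_y = -x**2 - 4*x + 3*y**2 - 4*y - 3.
Scan x_0 ∈ {−4, ..., 4}. For each x_0, f_y(x_0, y) is a polynomial in y; find its integer roots y ∈ {−4, ..., 4}, then test f_x and f at those candidates.
  x = -4: f_y(-4, y) = 3*y**2 - 4*y - 3; no integer root y with |y| ≤ 4.
  x = -3: f_y(-3, y) = 3*y**2 - 4*y; vanishes at y ∈ {0}. (-3, 0): f_x = -11 ≠ 0.
  x = -2: f_y(-2, y) = 3*y**2 - 4*y + 1; vanishes at y ∈ {1}. (-2, 1): f_x = 0, f = 0 — SINGULAR.
  x = -1: f_y(-1, y) = 3*y**2 - 4*y; vanishes at y ∈ {0}. (-1, 0): f_x = -7 ≠ 0.
  x = 0: f_y(0, y) = 3*y**2 - 4*y - 3; no integer root y with |y| ≤ 4.
  x = 1: f_y(1, y) = 3*y**2 - 4*y - 8; no integer root y with |y| ≤ 4.
  x = 2: f_y(2, y) = 3*y**2 - 4*y - 15; vanishes at y ∈ {3}. (2, 3): f_x = -160 ≠ 0.
  x = 3: f_y(3, y) = 3*y**2 - 4*y - 24; no integer root y with |y| ≤ 4.
  x = 4: f_y(4, y) = 3*y**2 - 4*y - 35; no integer root y with |y| ≤ 4.
Only singular point on the grid: (-2, 1).
Classify: substitute x = -2 + u, y = 1 + v and expand: f = -3*u**3 - u**2*v + v**3 + v**2.
No constant or linear terms (consistent with a singular point). Quadratic part: v**2. Cubic part: -3*u**3 - u**2*v + v**3.
The quadratic part v**2 is a perfect square, so there is a single (double) tangent line v = 0, i.e. y = 1. Restricting the cubic part to that line (v = 0) leaves -3*u**3 ≠ 0, so f is not divisible by v and the branch is v² ≈ 3*u**3 to lowest order — this is a cusp.
Classification: cusp.


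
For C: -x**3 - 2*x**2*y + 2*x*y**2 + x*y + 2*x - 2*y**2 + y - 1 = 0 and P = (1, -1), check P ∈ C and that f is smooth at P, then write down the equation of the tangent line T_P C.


Tangent line at P: 4*x - 4 = 0.

Step 1: f(1, -1) = 0, so P lies on C.
Step 2: partial derivatives
  f_x(x, y) = -3*x**2 - 4*x*y + 2*y**2 + y + 2, f_y(x, y) = -2*x**2 + 4*x*y + x - 4*y + 1.
  f_x(P) = 4, f_y(P) = 0 (gradient nonzero, so P is smooth).
Step 3: tangent line at P: 4·(x − 1) + 0·(y − -1) = 0.
Expanding: 4*x - 4 = 0.


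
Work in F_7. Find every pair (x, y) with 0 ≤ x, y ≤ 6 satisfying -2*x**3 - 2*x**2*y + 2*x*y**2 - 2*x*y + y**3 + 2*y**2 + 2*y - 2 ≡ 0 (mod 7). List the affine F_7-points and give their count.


Affine F_7-points: {(0, 3), (2, 1), (3, 0), (5, 0), (6, 0)}; count = 5.

For each of the 49 pairs (x, y) ∈ F_7², evaluate f(x, y) mod 7. Record the zeros.
  x = 0: [0↦5, 1↦3, 2↦4, 3↦0, 4↦4, 5↦1, 6↦4]  zeros at y ∈ {3}
  x = 1: [0↦3, 1↦6, 2↦2, 3↦4, 4↦4, 5↦1, 6↦1]  zeros at y ∈ ∅
  x = 2: [0↦3, 1↦0, 2↦1, 3↦5, 4↦4, 5↦4, 6↦4]  zeros at y ∈ {1}
  x = 3: [0↦0, 1↦1, 2↦3, 3↦5, 4↦6, 5↦5, 6↦1]  zeros at y ∈ {0}
  x = 4: [0↦3, 1↦4, 2↦3, 3↦6, 4↦5, 5↦6, 6↦1]  zeros at y ∈ ∅
  x = 5: [0↦0, 1↦4, 2↦3, 3↦3, 4↦3, 5↦2, 6↦6]  zeros at y ∈ {0}
  x = 6: [0↦0, 1↦3, 2↦5, 3↦5, 4↦2, 5↦2, 6↦4]  zeros at y ∈ {0}
Collecting zeros: affine points = {(0, 3), (2, 1), (3, 0), (5, 0), (6, 0)}.
Total count |C(F_7)_aff| = 5.


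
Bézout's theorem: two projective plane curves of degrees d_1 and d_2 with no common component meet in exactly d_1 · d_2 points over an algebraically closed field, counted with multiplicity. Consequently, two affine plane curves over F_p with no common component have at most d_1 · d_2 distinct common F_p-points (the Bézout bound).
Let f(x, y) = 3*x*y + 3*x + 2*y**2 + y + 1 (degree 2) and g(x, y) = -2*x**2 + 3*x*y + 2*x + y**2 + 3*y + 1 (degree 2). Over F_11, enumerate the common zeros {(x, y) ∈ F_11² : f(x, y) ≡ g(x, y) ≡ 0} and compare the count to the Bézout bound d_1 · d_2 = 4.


Common zeros: {(0, 2)}; count = 1; Bézout bound = 4.

deg(f) = 2, deg(g) = 2, so Bézout bound = 4.
Scan x ∈ F_11. For each x, list the y ∈ F_11 with f(x, y) ≡ 0 and those with g(x, y) ≡ 0 (mod 11); the common zeros in that column are the intersection.
  x = 0: f ≡ 0 at y ∈ {2, 3}; g ≡ 0 at y ∈ {2, 6}; common: {2}.
  x = 1: f ≡ 0 at y ∈ ∅; g ≡ 0 at y ∈ ∅; common: ∅.
  x = 2: f ≡ 0 at y ∈ {6, 7}; g ≡ 0 at y ∈ {3, 10}; common: ∅.
  x = 3: f ≡ 0 at y ∈ {1, 5}; g ≡ 0 at y ∈ {0, 10}; common: ∅.
  x = 4: f ≡ 0 at y ∈ ∅; g ≡ 0 at y ∈ {2, 5}; common: ∅.
  x = 5: f ≡ 0 at y ∈ ∅; g ≡ 0 at y ∈ ∅; common: ∅.
  x = 6: f ≡ 0 at y ∈ {9}; g ≡ 0 at y ∈ ∅; common: ∅.
  x = 7: f ≡ 0 at y ∈ {0}; g ≡ 0 at y ∈ ∅; common: ∅.
  x = 8: f ≡ 0 at y ∈ ∅; g ≡ 0 at y ∈ ∅; common: ∅.
  x = 9: f ≡ 0 at y ∈ ∅; g ≡ 0 at y ∈ {0, 3}; common: ∅.
  x = 10: f ≡ 0 at y ∈ {4, 8}; g ≡ 0 at y ∈ {5, 6}; common: ∅.
Collecting: common zeros = {(0, 2)}, so the count is 1.
Comparison with the Bézout bound: 1 ≤ 4 = deg(f)·deg(g), as expected for curves with no common component (the affine F_11-count falls short of the bound because intersections may lie at infinity, over extension fields, or carry multiplicity).


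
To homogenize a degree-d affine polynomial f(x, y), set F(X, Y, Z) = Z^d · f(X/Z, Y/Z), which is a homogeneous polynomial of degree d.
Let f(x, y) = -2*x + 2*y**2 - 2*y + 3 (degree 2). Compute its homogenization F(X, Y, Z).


F(X, Y, Z) = -2*X*Z + 2*Y**2 - 2*Y*Z + 3*Z**2

deg(f) = 2.
Substitute x = X/Z, y = Y/Z into f, then multiply by Z^2.
  monomial -2·x^1·y^0 ↦ -2·X^1·Y^0·Z^1.
  monomial 2·x^0·y^2 ↦ 2·X^0·Y^2·Z^0.
  monomial -2·x^0·y^1 ↦ -2·X^0·Y^1·Z^1.
  monomial 3·x^0·y^0 ↦ 3·X^0·Y^0·Z^2.
Collecting: F(X, Y, Z) = -2*X*Z + 2*Y**2 - 2*Y*Z + 3*Z**2.


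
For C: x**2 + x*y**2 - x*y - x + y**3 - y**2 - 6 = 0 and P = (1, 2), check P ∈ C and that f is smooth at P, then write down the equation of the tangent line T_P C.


Tangent line at P: 3*x + 11*y - 25 = 0.

Step 1: f(1, 2) = 0, so P lies on C.
Step 2: partial derivatives
  f_x(x, y) = 2*x + y**2 - y - 1, f_y(x, y) = 2*x*y - x + 3*y**2 - 2*y.
  f_x(P) = 3, f_y(P) = 11 (gradient nonzero, so P is smooth).
Step 3: tangent line at P: 3·(x − 1) + 11·(y − 2) = 0.
Expanding: 3*x + 11*y - 25 = 0.


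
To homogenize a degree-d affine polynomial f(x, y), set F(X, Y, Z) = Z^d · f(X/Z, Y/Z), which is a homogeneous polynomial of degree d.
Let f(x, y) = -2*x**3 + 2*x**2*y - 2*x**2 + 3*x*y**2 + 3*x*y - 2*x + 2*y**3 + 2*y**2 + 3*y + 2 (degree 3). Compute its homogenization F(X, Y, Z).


F(X, Y, Z) = -2*X**3 + 2*X**2*Y - 2*X**2*Z + 3*X*Y**2 + 3*X*Y*Z - 2*X*Z**2 + 2*Y**3 + 2*Y**2*Z + 3*Y*Z**2 + 2*Z**3

deg(f) = 3.
Substitute x = X/Z, y = Y/Z into f, then multiply by Z^3.
  monomial -2·x^3·y^0 ↦ -2·X^3·Y^0·Z^0.
  monomial 2·x^2·y^1 ↦ 2·X^2·Y^1·Z^0.
  monomial -2·x^2·y^0 ↦ -2·X^2·Y^0·Z^1.
  monomial 3·x^1·y^2 ↦ 3·X^1·Y^2·Z^0.
  monomial 3·x^1·y^1 ↦ 3·X^1·Y^1·Z^1.
  monomial -2·x^1·y^0 ↦ -2·X^1·Y^0·Z^2.
  monomial 2·x^0·y^3 ↦ 2·X^0·Y^3·Z^0.
  monomial 2·x^0·y^2 ↦ 2·X^0·Y^2·Z^1.
  monomial 3·x^0·y^1 ↦ 3·X^0·Y^1·Z^2.
  monomial 2·x^0·y^0 ↦ 2·X^0·Y^0·Z^3.
Collecting: F(X, Y, Z) = -2*X**3 + 2*X**2*Y - 2*X**2*Z + 3*X*Y**2 + 3*X*Y*Z - 2*X*Z**2 + 2*Y**3 + 2*Y**2*Z + 3*Y*Z**2 + 2*Z**3.


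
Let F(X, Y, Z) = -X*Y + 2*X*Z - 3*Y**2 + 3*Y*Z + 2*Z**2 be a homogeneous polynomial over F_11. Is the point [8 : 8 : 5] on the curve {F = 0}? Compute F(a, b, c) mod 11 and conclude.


F(8,8,5) ≡ 5 (mod 11); P is NOT on the curve.

Evaluate F(8, 8, 5) term-by-term (mod 11).
  -X*Y ↦ -1·8·8·1 = -64
  2*X*Z ↦ 2·8·1·5 = 80
  -3*Y**2 ↦ -3·1·64·1 = -192
  3*Y*Z ↦ 3·1·8·5 = 120
  2*Z**2 ↦ 2·1·1·25 = 50
Sum: F(8, 8, 5) = (-64) + (80) + (-192) + (120) + (50) = -6.
Reducing mod 11: -6 ≡ 5 (mod 11).
Since F(a, b, c) ≡ 5 ≠ 0 (mod 11), P does NOT lie on the curve.


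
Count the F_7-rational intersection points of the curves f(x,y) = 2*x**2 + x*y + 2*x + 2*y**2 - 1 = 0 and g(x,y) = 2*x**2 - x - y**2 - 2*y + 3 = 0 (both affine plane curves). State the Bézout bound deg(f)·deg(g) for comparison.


Common zeros: {(5, 6)}; count = 1; Bézout bound = 4.

deg(f) = 2, deg(g) = 2, so Bézout bound = 4.
Scan x ∈ F_7. For each x, list the y ∈ F_7 with f(x, y) ≡ 0 and those with g(x, y) ≡ 0 (mod 7); the common zeros in that column are the intersection.
  x = 0: f ≡ 0 at y ∈ {2, 5}; g ≡ 0 at y ∈ {1, 4}; common: ∅.
  x = 1: f ≡ 0 at y ∈ ∅; g ≡ 0 at y ∈ ∅; common: ∅.
  x = 2: f ≡ 0 at y ∈ {3}; g ≡ 0 at y ∈ ∅; common: ∅.
  x = 3: f ≡ 0 at y ∈ {1}; g ≡ 0 at y ∈ ∅; common: ∅.
  x = 4: f ≡ 0 at y ∈ ∅; g ≡ 0 at y ∈ {1, 4}; common: ∅.
  x = 5: f ≡ 0 at y ∈ {2, 6}; g ≡ 0 at y ∈ {6}; common: {6}.
  x = 6: f ≡ 0 at y ∈ {1, 3}; g ≡ 0 at y ∈ {6}; common: ∅.
Collecting: common zeros = {(5, 6)}, so the count is 1.
Comparison with the Bézout bound: 1 ≤ 4 = deg(f)·deg(g), as expected for curves with no common component (the affine F_7-count falls short of the bound because intersections may lie at infinity, over extension fields, or carry multiplicity).


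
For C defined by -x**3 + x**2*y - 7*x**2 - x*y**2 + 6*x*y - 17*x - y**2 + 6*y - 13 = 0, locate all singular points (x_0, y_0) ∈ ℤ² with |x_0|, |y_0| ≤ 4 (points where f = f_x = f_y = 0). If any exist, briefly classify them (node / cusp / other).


Singular points: {(-2, 1)}; classification: cusp.

Compute partial derivatives:
  f_x = -3*x**2 + 2*x*y - 14*x - y**2 + 6*y - 17.
  f_y = x**2 - 2*x*y + 6*x - 2*y + 6.
Scan x_0 ∈ {−4, ..., 4}. For each x_0, f_y(x_0, y) is a polynomial in y; find its integer roots y ∈ {−4, ..., 4}, then test f_x and f at those candidates.
  x = -4: f_y(-4, y) = 6*y - 2; no integer root y with |y| ≤ 4.
  x = -3: f_y(-3, y) = 4*y - 3; no integer root y with |y| ≤ 4.
  x = -2: f_y(-2, y) = 2*y - 2; vanishes at y ∈ {1}. (-2, 1): f_x = 0, f = 0 — SINGULAR.
  x = -1: f_y(-1, y) = 1; no integer root y with |y| ≤ 4.
  x = 0: f_y(0, y) = 6 - 2*y; vanishes at y ∈ {3}. (0, 3): f_x = -8 ≠ 0.
  x = 1: f_y(1, y) = 13 - 4*y; no integer root y with |y| ≤ 4.
  x = 2: f_y(2, y) = 22 - 6*y; no integer root y with |y| ≤ 4.
  x = 3: f_y(3, y) = 33 - 8*y; no integer root y with |y| ≤ 4.
  x = 4: f_y(4, y) = 46 - 10*y; no integer root y with |y| ≤ 4.
Only singular point on the grid: (-2, 1).
Classify: substitute x = -2 + u, y = 1 + v and expand: f = -u**3 + u**2*v - u*v**2 + v**2.
No constant or linear terms (consistent with a singular point). Quadratic part: v**2. Cubic part: -u**3 + u**2*v - u*v**2.
The quadratic part v**2 is a perfect square, so there is a single (double) tangent line v = 0, i.e. y = 1. Restricting the cubic part to that line (v = 0) leaves -u**3 ≠ 0, so f is not divisible by v and the branch is v² ≈ u**3 to lowest order — this is a cusp.
Classification: cusp.


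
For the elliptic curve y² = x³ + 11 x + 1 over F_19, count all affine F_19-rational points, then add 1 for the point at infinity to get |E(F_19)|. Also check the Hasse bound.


Affine points = {(0, 1), (0, 18), (3, 2), (3, 17), (6, 6), (6, 13), (10, 3), (10, 16), (11, 3), (11, 16), (13, 2), (13, 17), (14, 7), (14, 12), (15, 8), (15, 11), (16, 6), (16, 13), (17, 3), (17, 16)}; affine count = 20; |E(F_19)| = 21.

Discriminant check: Δ ∝ 4a³ + 27b² = 4·11³ + 27·1² = 4·1331 + 27·1 ≡ 12 (mod 19). Nonzero ⇒ E is nonsingular.
For each x ∈ F_19, compute rhs = x³ + 11·x + 1 mod 19, then count y ∈ F_19 with y² ≡ rhs.
  x = 0: rhs = 1, matching y values: 1, 18 (2 points).
  x = 1: rhs = 13, matching y values: none (0 points).
  x = 2: rhs = 12, matching y values: none (0 points).
  x = 3: rhs = 4, matching y values: 2, 17 (2 points).
  x = 4: rhs = 14, matching y values: none (0 points).
  x = 5: rhs = 10, matching y values: none (0 points).
  x = 6: rhs = 17, matching y values: 6, 13 (2 points).
  x = 7: rhs = 3, matching y values: none (0 points).
  x = 8: rhs = 12, matching y values: none (0 points).
  x = 9: rhs = 12, matching y values: none (0 points).
  x = 10: rhs = 9, matching y values: 3, 16 (2 points).
  x = 11: rhs = 9, matching y values: 3, 16 (2 points).
  x = 12: rhs = 18, matching y values: none (0 points).
  x = 13: rhs = 4, matching y values: 2, 17 (2 points).
  x = 14: rhs = 11, matching y values: 7, 12 (2 points).
  x = 15: rhs = 7, matching y values: 8, 11 (2 points).
  x = 16: rhs = 17, matching y values: 6, 13 (2 points).
  x = 17: rhs = 9, matching y values: 3, 16 (2 points).
  x = 18: rhs = 8, matching y values: none (0 points).
Total affine count: 20.
Full point count |E(F_19)| = 20 + 1 = 21.
Hasse bound: |21 − (19+1)| = |1| = 1 ≤ 2√19 ≈ 8.7178 ✓.


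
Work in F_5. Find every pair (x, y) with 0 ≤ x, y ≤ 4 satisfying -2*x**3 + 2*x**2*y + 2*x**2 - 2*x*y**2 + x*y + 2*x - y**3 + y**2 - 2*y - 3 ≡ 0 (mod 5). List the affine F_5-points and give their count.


Affine F_5-points: {(0, 1), (3, 1), (4, 1)}; count = 3.

For each of the 25 pairs (x, y) ∈ F_5², evaluate f(x, y) mod 5. Record the zeros.
  x = 0: [0↦2, 1↦0, 2↦4, 3↦3, 4↦1]  zeros at y ∈ {1}
  x = 1: [0↦4, 1↦3, 2↦4, 3↦1, 4↦3]  zeros at y ∈ ∅
  x = 2: [0↦3, 1↦2, 2↦4, 3↦3, 4↦3]  zeros at y ∈ ∅
  x = 3: [0↦2, 1↦0, 2↦2, 3↦2, 4↦4]  zeros at y ∈ {1}
  x = 4: [0↦4, 1↦0, 2↦1, 3↦1, 4↦4]  zeros at y ∈ {1}
Collecting zeros: affine points = {(0, 1), (3, 1), (4, 1)}.
Total count |C(F_5)_aff| = 3.


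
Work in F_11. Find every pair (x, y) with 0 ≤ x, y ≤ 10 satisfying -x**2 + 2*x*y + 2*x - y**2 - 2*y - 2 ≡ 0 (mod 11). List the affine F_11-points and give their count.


Affine F_11-points: ∅; count = 0.

For each of the 121 pairs (x, y) ∈ F_11², evaluate f(x, y) mod 11. Record the zeros.
  x = 0: [0↦9, 1↦6, 2↦1, 3↦5, 4↦7, 5↦7, 6↦5, 7↦1, 8↦6, 9↦9, 10↦10]  zeros at y ∈ ∅
  x = 1: [0↦10, 1↦9, 2↦6, 3↦1, 4↦5, 5↦7, 6↦7, 7↦5, 8↦1, 9↦6, 10↦9]  zeros at y ∈ ∅
  x = 2: [0↦9, 1↦10, 2↦9, 3↦6, 4↦1, 5↦5, 6↦7, 7↦7, 8↦5, 9↦1, 10↦6]  zeros at y ∈ ∅
  x = 3: [0↦6, 1↦9, 2↦10, 3↦9, 4↦6, 5↦1, 6↦5, 7↦7, 8↦7, 9↦5, 10↦1]  zeros at y ∈ ∅
  x = 4: [0↦1, 1↦6, 2↦9, 3↦10, 4↦9, 5↦6, 6↦1, 7↦5, 8↦7, 9↦7, 10↦5]  zeros at y ∈ ∅
  x = 5: [0↦5, 1↦1, 2↦6, 3↦9, 4↦10, 5↦9, 6↦6, 7↦1, 8↦5, 9↦7, 10↦7]  zeros at y ∈ ∅
  x = 6: [0↦7, 1↦5, 2↦1, 3↦6, 4↦9, 5↦10, 6↦9, 7↦6, 8↦1, 9↦5, 10↦7]  zeros at y ∈ ∅
  x = 7: [0↦7, 1↦7, 2↦5, 3↦1, 4↦6, 5↦9, 6↦10, 7↦9, 8↦6, 9↦1, 10↦5]  zeros at y ∈ ∅
  x = 8: [0↦5, 1↦7, 2↦7, 3↦5, 4↦1, 5↦6, 6↦9, 7↦10, 8↦9, 9↦6, 10↦1]  zeros at y ∈ ∅
  x = 9: [0↦1, 1↦5, 2↦7, 3↦7, 4↦5, 5↦1, 6↦6, 7↦9, 8↦10, 9↦9, 10↦6]  zeros at y ∈ ∅
  x = 10: [0↦6, 1↦1, 2↦5, 3↦7, 4↦7, 5↦5, 6↦1, 7↦6, 8↦9, 9↦10, 10↦9]  zeros at y ∈ ∅
Collecting zeros: affine points = ∅.
Total count |C(F_11)_aff| = 0.


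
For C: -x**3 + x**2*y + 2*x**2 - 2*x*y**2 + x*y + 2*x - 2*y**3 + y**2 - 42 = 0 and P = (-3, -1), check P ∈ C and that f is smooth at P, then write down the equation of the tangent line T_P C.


Tangent line at P: -34*x - 14*y - 116 = 0.

Step 1: f(-3, -1) = 0, so P lies on C.
Step 2: partial derivatives
  f_x(x, y) = -3*x**2 + 2*x*y + 4*x - 2*y**2 + y + 2, f_y(x, y) = x**2 - 4*x*y + x - 6*y**2 + 2*y.
  f_x(P) = -34, f_y(P) = -14 (gradient nonzero, so P is smooth).
Step 3: tangent line at P: -34·(x − -3) + -14·(y − -1) = 0.
Expanding: -34*x - 14*y - 116 = 0.
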